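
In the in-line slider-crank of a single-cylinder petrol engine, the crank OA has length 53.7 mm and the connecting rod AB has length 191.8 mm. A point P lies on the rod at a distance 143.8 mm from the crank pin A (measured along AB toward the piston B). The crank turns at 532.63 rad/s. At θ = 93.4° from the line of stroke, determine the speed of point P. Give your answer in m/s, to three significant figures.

28.2

ω = 532.6 rad/s.  Crank-pin speed |V_A| = rω = 28.602 m/s, perpendicular to OA.
Rod angle: sinφ = −(r/L) sinθ ⇒ φ = -16.230°; ω_rod = −rω cosθ/√(L²−r²sin²θ) = +9.2111 rad/s.
V_P = V_A + ω_rod × AP, with AP = 0.1438 m along the rod.
Components: V_Px = −rω sinθ − a·ω_rod·sinφ = -28.182 m/s;  V_Py = rω cosθ + a·ω_rod·cosφ = -0.42452 m/s.
|V_P| = √(V_Px² + V_Py²) = 28.185 m/s.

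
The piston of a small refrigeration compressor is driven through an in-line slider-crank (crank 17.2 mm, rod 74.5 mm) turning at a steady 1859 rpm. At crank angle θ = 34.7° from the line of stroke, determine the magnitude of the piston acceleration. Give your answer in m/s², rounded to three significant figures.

591

ω = 2π·1859/60 = 194.7 rad/s
x(θ) = r cosθ + √(L² − r² sin²θ); with ω constant, a = ω²·d²x/dθ².
d²x/dθ² = −r cosθ − r²(cos2θ)/√u − r⁴ sin²2θ/(4u^{3/2}),  u = L² − r² sin²θ = 0.00545437 m².
Substituting r = 0.0172 m, L = 0.0745 m, θ = 34.7°: d²x/dθ² = -0.015598 m.
a = ω²·d²x/dθ² = (194.7)²·(-0.015598) = -591.13 m/s²;  |a| = 591.13 m/s².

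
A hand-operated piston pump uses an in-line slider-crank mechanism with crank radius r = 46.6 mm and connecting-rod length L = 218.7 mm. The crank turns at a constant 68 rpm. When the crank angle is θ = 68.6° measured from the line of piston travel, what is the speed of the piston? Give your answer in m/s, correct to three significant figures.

0.333

ω = 2π·68/60 = 7.121 rad/s
For an in-line slider-crank, x = r cosθ + √(L² − r² sin²θ), so v = −rω sinθ·[1 + r cosθ/√(L² − r² sin²θ)].
With r = 0.0466 m, L = 0.2187 m, θ = 68.6°: √(L² − r² sin²θ) = 0.21435 m.
v = −0.0466·7.121·0.93106·[1 + 0.0466·0.36488/0.21435] = -0.33347 m/s.
|v| = 0.33347 m/s.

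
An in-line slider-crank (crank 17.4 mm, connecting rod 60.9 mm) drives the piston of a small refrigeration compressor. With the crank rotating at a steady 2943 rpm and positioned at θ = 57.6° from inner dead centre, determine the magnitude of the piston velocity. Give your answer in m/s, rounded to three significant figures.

ω = 2π·2943/60 = 308.2 rad/s
For an in-line slider-crank, x = r cosθ + √(L² − r² sin²θ), so v = −rω sinθ·[1 + r cosθ/√(L² − r² sin²θ)].
With r = 0.0174 m, L = 0.0609 m, θ = 57.6°: √(L² − r² sin²θ) = 0.059101 m.
v = −0.0174·308.2·0.84433·[1 + 0.0174·0.53583/0.059101] = -5.242 m/s.
|v| = 5.242 m/s.

5.24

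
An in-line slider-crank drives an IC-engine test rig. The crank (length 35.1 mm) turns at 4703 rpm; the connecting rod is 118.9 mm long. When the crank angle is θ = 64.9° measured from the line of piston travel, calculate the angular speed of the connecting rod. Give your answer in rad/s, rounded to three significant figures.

ω = 492.5 rad/s (converted from 4703 rpm).
The rod makes angle φ with the slider axis where L sinφ = r sinθ; differentiating, L cosφ·φ̇ = r ω cosθ.
L cosφ = √(L² − r² sin²θ) = 0.11457 m.
|ω_rod| = r ω |cosθ| / √(L² − r² sin²θ) = 0.0351·492.5·0.42420/0.11457 = 64.003 rad/s.

64.0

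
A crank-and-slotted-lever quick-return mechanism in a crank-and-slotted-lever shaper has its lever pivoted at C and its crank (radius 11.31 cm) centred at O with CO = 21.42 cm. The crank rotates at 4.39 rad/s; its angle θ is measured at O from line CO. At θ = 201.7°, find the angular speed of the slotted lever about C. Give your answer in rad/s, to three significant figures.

3.12

ω = 4.39 rad/s
Crank pin A relative to C: A = (d + r cosθ, r sinθ); lever angle φ = atan2(r sinθ, d + r cosθ).
Differentiating tanφ: φ̇ = rω(d cosθ + r)/(d² + r² + 2dr cosθ).
d² + r² + 2dr cosθ = |CA|² = 0.0136549 m²;  d cosθ + r = -0.08592 m.
|ω_lever| = |0.1131·4.39·-0.08592| / 0.0136549 = 3.1242 rad/s.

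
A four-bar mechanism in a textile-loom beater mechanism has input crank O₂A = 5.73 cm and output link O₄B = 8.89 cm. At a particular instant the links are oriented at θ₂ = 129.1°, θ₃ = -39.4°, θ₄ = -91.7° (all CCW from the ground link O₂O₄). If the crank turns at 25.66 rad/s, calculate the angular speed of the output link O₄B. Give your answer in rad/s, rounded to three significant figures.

ω₂ = 25.66 rad/s
Differentiating the loop-closure r₂e^{iθ₂}+r₃e^{iθ₃}=r₁+r₄e^{iθ₄} gives r₂ω₂e^{iθ₂}+r₃ω₃e^{iθ₃}=r₄ω₄e^{iθ₄}.
Eliminating the other unknown: ω₄ = r₂ω₂ sin(θ₂−θ₃) / [r₄ sin(θ₄−θ₃)].
Numerator sine = +0.19937; denominator sine = -0.79122.
Result = 0.0573·25.66·(+0.19937) / (0.0889·(-0.79122)) = -4.1674 rad/s; magnitude 4.1674 rad/s.

4.17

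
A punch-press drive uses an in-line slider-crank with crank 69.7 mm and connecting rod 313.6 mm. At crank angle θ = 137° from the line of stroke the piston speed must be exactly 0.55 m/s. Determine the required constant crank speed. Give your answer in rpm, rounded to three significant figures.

132

For an in-line slider-crank, |v_piston| = rω|sinθ|·[1 + r cosθ/√(L² − r² sin²θ)].
With r = 0.0697 m, L = 0.3136 m, θ = 137°: the bracketed kinematic factor |dx/dθ| = 0.039718 m.
ω = v/|dx/dθ| = 0.55/0.039718 = 13.848 rad/s.
N = 60ω/(2π) = 132.23 rpm.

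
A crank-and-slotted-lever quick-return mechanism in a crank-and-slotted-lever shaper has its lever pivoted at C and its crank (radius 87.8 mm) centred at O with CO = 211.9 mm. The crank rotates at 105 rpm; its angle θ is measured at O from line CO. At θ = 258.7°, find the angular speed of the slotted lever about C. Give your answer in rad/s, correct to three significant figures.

0.986

ω = 11 rad/s (from 105 rpm).
Crank pin A relative to C: A = (d + r cosθ, r sinθ); lever angle φ = atan2(r sinθ, d + r cosθ).
Differentiating tanφ: φ̇ = rω(d cosθ + r)/(d² + r² + 2dr cosθ).
d² + r² + 2dr cosθ = |CA|² = 0.0453194 m²;  d cosθ + r = +0.046279 m.
|ω_lever| = |0.0878·11·+0.046279| / 0.0453194 = 0.98585 rad/s.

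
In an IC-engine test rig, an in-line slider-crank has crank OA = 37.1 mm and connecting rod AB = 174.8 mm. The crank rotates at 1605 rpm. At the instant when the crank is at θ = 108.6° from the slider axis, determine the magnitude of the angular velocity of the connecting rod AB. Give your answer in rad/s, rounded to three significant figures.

11.6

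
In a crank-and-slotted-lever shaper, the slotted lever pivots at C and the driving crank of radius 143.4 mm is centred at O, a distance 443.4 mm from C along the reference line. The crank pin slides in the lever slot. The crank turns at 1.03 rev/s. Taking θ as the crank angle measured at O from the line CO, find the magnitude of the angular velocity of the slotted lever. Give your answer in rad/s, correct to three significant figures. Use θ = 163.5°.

ω = 6.472 rad/s (from 1.03 rev/s).
Crank pin A relative to C: A = (d + r cosθ, r sinθ); lever angle φ = atan2(r sinθ, d + r cosθ).
Differentiating tanφ: φ̇ = rω(d cosθ + r)/(d² + r² + 2dr cosθ).
d² + r² + 2dr cosθ = |CA|² = 0.0952368 m²;  d cosθ + r = -0.28174 m.
|ω_lever| = |0.1434·6.472·-0.28174| / 0.0952368 = 2.7454 rad/s.

2.75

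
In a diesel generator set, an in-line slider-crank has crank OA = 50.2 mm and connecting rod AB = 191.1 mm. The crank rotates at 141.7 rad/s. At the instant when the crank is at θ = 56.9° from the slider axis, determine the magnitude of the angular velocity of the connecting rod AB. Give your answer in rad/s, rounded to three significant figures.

ω = 141.7 rad/s
The rod makes angle φ with the slider axis where L sinφ = r sinθ; differentiating, L cosφ·φ̇ = r ω cosθ.
L cosφ = √(L² − r² sin²θ) = 0.18642 m.
|ω_rod| = r ω |cosθ| / √(L² − r² sin²θ) = 0.0502·141.7·0.54610/0.18642 = 20.838 rad/s.

20.8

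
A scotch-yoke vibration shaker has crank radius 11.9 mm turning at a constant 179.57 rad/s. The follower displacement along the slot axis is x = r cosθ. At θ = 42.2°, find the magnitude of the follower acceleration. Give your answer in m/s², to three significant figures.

ω = 179.6 rad/s
x = r cosθ ⇒ ẍ = −rω² cosθ (ω constant).
|a| = rω²|cosθ| = 0.0119·(179.6)²·|cos 42.2°| = 284.26 m/s².

284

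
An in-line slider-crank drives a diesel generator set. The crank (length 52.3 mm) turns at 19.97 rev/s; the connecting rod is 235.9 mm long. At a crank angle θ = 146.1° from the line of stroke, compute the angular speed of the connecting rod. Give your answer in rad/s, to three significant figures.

23.3

ω = 125.5 rad/s (converted from 19.97 rev/s).
The rod makes angle φ with the slider axis where L sinφ = r sinθ; differentiating, L cosφ·φ̇ = r ω cosθ.
L cosφ = √(L² − r² sin²θ) = 0.23409 m.
|ω_rod| = r ω |cosθ| / √(L² − r² sin²θ) = 0.0523·125.5·0.83001/0.23409 = 23.268 rad/s.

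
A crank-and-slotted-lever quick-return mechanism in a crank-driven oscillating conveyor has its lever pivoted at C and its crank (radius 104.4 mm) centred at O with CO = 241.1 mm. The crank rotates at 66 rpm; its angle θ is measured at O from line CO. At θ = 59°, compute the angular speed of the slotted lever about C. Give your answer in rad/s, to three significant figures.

ω = 6.912 rad/s (from 66 rpm).
Crank pin A relative to C: A = (d + r cosθ, r sinθ); lever angle φ = atan2(r sinθ, d + r cosθ).
Differentiating tanφ: φ̇ = rω(d cosθ + r)/(d² + r² + 2dr cosθ).
d² + r² + 2dr cosθ = |CA|² = 0.0949565 m²;  d cosθ + r = +0.22858 m.
|ω_lever| = |0.1044·6.912·+0.22858| / 0.0949565 = 1.7369 rad/s.

1.74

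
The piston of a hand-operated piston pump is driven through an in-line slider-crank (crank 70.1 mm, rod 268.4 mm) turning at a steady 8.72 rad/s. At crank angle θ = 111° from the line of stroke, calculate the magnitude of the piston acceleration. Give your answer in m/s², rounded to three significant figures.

2.97

ω = 8.72 rad/s
x(θ) = r cosθ + √(L² − r² sin²θ); with ω constant, a = ω²·d²x/dθ².
d²x/dθ² = −r cosθ − r²(cos2θ)/√u − r⁴ sin²2θ/(4u^{3/2}),  u = L² − r² sin²θ = 0.0677556 m².
Substituting r = 0.0701 m, L = 0.2684 m, θ = 111°: d²x/dθ² = +0.038998 m.
a = ω²·d²x/dθ² = (8.72)²·(+0.038998) = +2.9653 m/s²;  |a| = 2.9653 m/s².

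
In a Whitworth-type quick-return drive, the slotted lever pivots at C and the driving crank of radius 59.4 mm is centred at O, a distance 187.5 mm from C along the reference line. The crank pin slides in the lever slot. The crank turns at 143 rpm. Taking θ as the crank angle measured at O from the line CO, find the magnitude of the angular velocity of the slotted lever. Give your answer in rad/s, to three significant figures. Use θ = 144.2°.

4.00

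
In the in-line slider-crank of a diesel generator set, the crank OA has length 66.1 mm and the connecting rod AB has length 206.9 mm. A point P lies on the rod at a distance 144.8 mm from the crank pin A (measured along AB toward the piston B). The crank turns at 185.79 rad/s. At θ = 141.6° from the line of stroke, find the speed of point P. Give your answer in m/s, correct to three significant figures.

ω = 185.8 rad/s.  Crank-pin speed |V_A| = rω = 12.281 m/s, perpendicular to OA.
Rod angle: sinφ = −(r/L) sinθ ⇒ φ = -11.446°; ω_rod = −rω cosθ/√(L²−r²sin²θ) = +47.461 rad/s.
V_P = V_A + ω_rod × AP, with AP = 0.1448 m along the rod.
Components: V_Px = −rω sinθ − a·ω_rod·sinφ = -6.2644 m/s;  V_Py = rω cosθ + a·ω_rod·cosφ = -2.8887 m/s.
|V_P| = √(V_Px² + V_Py²) = 6.8983 m/s.

6.90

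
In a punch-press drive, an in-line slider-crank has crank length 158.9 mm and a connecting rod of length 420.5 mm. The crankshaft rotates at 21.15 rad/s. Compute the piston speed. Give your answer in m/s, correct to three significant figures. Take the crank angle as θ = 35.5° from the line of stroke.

ω = 21.15 rad/s
For an in-line slider-crank, x = r cosθ + √(L² − r² sin²θ), so v = −rω sinθ·[1 + r cosθ/√(L² − r² sin²θ)].
With r = 0.1589 m, L = 0.4205 m, θ = 35.5°: √(L² − r² sin²θ) = 0.41025 m.
v = −0.1589·21.15·0.58070·[1 + 0.1589·0.81412/0.41025] = -2.567 m/s.
|v| = 2.567 m/s.

2.57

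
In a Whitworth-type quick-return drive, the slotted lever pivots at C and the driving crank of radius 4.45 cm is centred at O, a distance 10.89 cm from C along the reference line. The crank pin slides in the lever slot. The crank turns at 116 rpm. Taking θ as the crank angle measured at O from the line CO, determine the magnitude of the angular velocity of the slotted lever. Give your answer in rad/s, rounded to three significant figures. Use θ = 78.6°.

ω = 12.15 rad/s (from 116 rpm).
Crank pin A relative to C: A = (d + r cosθ, r sinθ); lever angle φ = atan2(r sinθ, d + r cosθ).
Differentiating tanφ: φ̇ = rω(d cosθ + r)/(d² + r² + 2dr cosθ).
d² + r² + 2dr cosθ = |CA|² = 0.0157552 m²;  d cosθ + r = +0.066025 m.
|ω_lever| = |0.0445·12.15·+0.066025| / 0.0157552 = 2.2653 rad/s.

2.27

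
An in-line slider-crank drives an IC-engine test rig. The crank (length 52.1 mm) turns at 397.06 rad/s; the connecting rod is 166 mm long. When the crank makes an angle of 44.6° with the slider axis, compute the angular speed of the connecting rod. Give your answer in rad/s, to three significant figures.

91.0

ω = 397.1 rad/s
The rod makes angle φ with the slider axis where L sinφ = r sinθ; differentiating, L cosφ·φ̇ = r ω cosθ.
L cosφ = √(L² − r² sin²θ) = 0.16192 m.
|ω_rod| = r ω |cosθ| / √(L² − r² sin²θ) = 0.0521·397.1·0.71203/0.16192 = 90.969 rad/s.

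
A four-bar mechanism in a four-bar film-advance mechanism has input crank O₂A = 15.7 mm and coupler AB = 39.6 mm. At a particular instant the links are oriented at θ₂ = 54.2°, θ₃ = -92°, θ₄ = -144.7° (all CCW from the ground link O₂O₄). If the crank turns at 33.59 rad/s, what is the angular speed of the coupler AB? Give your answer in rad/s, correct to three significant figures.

ω₂ = 33.59 rad/s
Differentiating the loop-closure r₂e^{iθ₂}+r₃e^{iθ₃}=r₁+r₄e^{iθ₄} gives r₂ω₂e^{iθ₂}+r₃ω₃e^{iθ₃}=r₄ω₄e^{iθ₄}.
Eliminating the other unknown: ω₃ = r₂ω₂ sin(θ₄−θ₂) / [r₃ sin(θ₃−θ₄)].
Numerator sine = +0.32392; denominator sine = +0.79547.
Result = 0.0157·33.59·(+0.32392) / (0.0396·(+0.79547)) = +5.4228 rad/s; magnitude 5.4228 rad/s.

5.42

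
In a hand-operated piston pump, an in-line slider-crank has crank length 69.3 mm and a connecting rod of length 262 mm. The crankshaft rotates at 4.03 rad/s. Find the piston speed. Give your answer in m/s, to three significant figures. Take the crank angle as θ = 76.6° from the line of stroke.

0.289

ω = 4.03 rad/s
For an in-line slider-crank, x = r cosθ + √(L² − r² sin²θ), so v = −rω sinθ·[1 + r cosθ/√(L² − r² sin²θ)].
With r = 0.0693 m, L = 0.262 m, θ = 76.6°: √(L² − r² sin²θ) = 0.25318 m.
v = −0.0693·4.03·0.97278·[1 + 0.0693·0.23175/0.25318] = -0.28891 m/s.
|v| = 0.28891 m/s.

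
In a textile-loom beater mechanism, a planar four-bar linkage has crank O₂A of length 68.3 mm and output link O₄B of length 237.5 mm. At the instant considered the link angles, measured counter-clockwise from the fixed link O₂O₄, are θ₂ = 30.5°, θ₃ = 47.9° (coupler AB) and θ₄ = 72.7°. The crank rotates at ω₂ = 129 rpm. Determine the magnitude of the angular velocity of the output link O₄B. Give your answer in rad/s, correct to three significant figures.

2.77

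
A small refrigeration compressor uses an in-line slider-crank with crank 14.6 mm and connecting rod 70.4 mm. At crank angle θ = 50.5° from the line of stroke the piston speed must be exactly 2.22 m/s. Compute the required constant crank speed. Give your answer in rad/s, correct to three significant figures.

174

For an in-line slider-crank, |v_piston| = rω|sinθ|·[1 + r cosθ/√(L² − r² sin²θ)].
With r = 0.0146 m, L = 0.0704 m, θ = 50.5°: the bracketed kinematic factor |dx/dθ| = 0.012771 m.
ω = v/|dx/dθ| = 2.22/0.012771 = 173.83 rad/s.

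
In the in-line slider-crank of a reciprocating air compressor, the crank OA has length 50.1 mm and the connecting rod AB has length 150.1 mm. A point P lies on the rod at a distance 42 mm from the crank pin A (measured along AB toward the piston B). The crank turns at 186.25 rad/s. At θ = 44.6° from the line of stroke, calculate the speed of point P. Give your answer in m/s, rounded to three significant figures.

8.48

ω = 186.2 rad/s.  Crank-pin speed |V_A| = rω = 9.3311 m/s, perpendicular to OA.
Rod angle: sinφ = −(r/L) sinθ ⇒ φ = -13.554°; ω_rod = −rω cosθ/√(L²−r²sin²θ) = -45.532 rad/s.
V_P = V_A + ω_rod × AP, with AP = 0.042 m along the rod.
Components: V_Px = −rω sinθ − a·ω_rod·sinφ = -7.0001 m/s;  V_Py = rω cosθ + a·ω_rod·cosφ = +4.7849 m/s.
|V_P| = √(V_Px² + V_Py²) = 8.4792 m/s.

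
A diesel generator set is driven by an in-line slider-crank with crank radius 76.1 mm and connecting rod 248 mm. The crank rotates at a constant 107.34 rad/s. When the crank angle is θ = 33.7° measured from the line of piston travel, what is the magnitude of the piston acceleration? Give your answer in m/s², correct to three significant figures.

840

ω = 107.3 rad/s
x(θ) = r cosθ + √(L² − r² sin²θ); with ω constant, a = ω²·d²x/dθ².
d²x/dθ² = −r cosθ − r²(cos2θ)/√u − r⁴ sin²2θ/(4u^{3/2}),  u = L² − r² sin²θ = 0.0597212 m².
Substituting r = 0.0761 m, L = 0.248 m, θ = 33.7°: d²x/dθ² = -0.072908 m.
a = ω²·d²x/dθ² = (107.3)²·(-0.072908) = -840.04 m/s²;  |a| = 840.04 m/s².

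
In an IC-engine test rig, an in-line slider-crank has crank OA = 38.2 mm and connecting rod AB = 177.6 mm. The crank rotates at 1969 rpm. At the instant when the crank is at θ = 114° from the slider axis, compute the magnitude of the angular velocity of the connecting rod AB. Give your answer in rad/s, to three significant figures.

18.4

ω = 206.2 rad/s (converted from 1969 rpm).
The rod makes angle φ with the slider axis where L sinφ = r sinθ; differentiating, L cosφ·φ̇ = r ω cosθ.
L cosφ = √(L² − r² sin²θ) = 0.17414 m.
|ω_rod| = r ω |cosθ| / √(L² − r² sin²θ) = 0.0382·206.2·0.40674/0.17414 = 18.397 rad/s.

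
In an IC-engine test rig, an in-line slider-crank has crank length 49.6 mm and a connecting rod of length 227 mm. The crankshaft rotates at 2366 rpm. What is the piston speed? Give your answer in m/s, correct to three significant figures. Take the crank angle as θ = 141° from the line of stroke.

6.41

ω = 2π·2366/60 = 247.8 rad/s
For an in-line slider-crank, x = r cosθ + √(L² − r² sin²θ), so v = −rω sinθ·[1 + r cosθ/√(L² − r² sin²θ)].
With r = 0.0496 m, L = 0.227 m, θ = 141°: √(L² − r² sin²θ) = 0.22484 m.
v = −0.0496·247.8·0.62932·[1 + 0.0496·-0.77715/0.22484] = -6.408 m/s.
|v| = 6.408 m/s.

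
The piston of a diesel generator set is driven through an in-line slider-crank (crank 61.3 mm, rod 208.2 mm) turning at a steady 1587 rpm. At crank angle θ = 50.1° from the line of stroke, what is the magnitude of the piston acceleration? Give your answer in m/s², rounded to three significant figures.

1010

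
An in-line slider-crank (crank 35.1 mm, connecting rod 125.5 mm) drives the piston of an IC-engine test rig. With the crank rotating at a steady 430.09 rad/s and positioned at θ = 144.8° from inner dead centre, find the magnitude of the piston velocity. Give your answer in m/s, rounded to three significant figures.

ω = 430.1 rad/s
For an in-line slider-crank, x = r cosθ + √(L² − r² sin²θ), so v = −rω sinθ·[1 + r cosθ/√(L² − r² sin²θ)].
With r = 0.0351 m, L = 0.1255 m, θ = 144.8°: √(L² − r² sin²θ) = 0.12386 m.
v = −0.0351·430.1·0.57643·[1 + 0.0351·-0.81714/0.12386] = -6.6868 m/s.
|v| = 6.6868 m/s.

6.69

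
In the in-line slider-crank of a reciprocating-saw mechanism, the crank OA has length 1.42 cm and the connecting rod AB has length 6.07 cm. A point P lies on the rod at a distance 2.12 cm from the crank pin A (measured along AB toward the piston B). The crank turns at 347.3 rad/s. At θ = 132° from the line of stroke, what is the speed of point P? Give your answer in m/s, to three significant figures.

4.07

ω = 347.3 rad/s.  Crank-pin speed |V_A| = rω = 4.9317 m/s, perpendicular to OA.
Rod angle: sinφ = −(r/L) sinθ ⇒ φ = -10.012°; ω_rod = −rω cosθ/√(L²−r²sin²θ) = +55.205 rad/s.
V_P = V_A + ω_rod × AP, with AP = 0.0212 m along the rod.
Components: V_Px = −rω sinθ − a·ω_rod·sinφ = -3.4615 m/s;  V_Py = rω cosθ + a·ω_rod·cosφ = -2.1474 m/s.
|V_P| = √(V_Px² + V_Py²) = 4.0735 m/s.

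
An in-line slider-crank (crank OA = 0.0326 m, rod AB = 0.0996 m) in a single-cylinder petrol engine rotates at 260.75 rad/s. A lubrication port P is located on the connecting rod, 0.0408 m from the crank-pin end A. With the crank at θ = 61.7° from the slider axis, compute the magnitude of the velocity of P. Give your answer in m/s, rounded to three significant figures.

ω = 260.8 rad/s.  Crank-pin speed |V_A| = rω = 8.5004 m/s, perpendicular to OA.
Rod angle: sinφ = −(r/L) sinθ ⇒ φ = -16.750°; ω_rod = −rω cosθ/√(L²−r²sin²θ) = -42.254 rad/s.
V_P = V_A + ω_rod × AP, with AP = 0.0408 m along the rod.
Components: V_Px = −rω sinθ − a·ω_rod·sinφ = -7.9813 m/s;  V_Py = rω cosθ + a·ω_rod·cosφ = +2.3791 m/s.
|V_P| = √(V_Px² + V_Py²) = 8.3283 m/s.

8.33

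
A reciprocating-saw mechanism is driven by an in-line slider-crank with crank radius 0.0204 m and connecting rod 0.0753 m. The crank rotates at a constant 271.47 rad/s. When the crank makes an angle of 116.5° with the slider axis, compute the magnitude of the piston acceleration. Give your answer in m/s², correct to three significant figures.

ω = 271.5 rad/s
x(θ) = r cosθ + √(L² − r² sin²θ); with ω constant, a = ω²·d²x/dθ².
d²x/dθ² = −r cosθ − r²(cos2θ)/√u − r⁴ sin²2θ/(4u^{3/2}),  u = L² − r² sin²θ = 0.00533678 m².
Substituting r = 0.0204 m, L = 0.0753 m, θ = 116.5°: d²x/dθ² = +0.01246 m.
a = ω²·d²x/dθ² = (271.5)²·(+0.01246) = +918.25 m/s²;  |a| = 918.25 m/s².

918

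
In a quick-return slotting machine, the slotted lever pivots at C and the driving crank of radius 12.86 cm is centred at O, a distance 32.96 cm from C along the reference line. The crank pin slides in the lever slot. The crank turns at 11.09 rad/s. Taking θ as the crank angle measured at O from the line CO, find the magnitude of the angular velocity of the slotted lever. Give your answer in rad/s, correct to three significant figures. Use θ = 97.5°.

1.07

ω = 11.09 rad/s
Crank pin A relative to C: A = (d + r cosθ, r sinθ); lever angle φ = atan2(r sinθ, d + r cosθ).
Differentiating tanφ: φ̇ = rω(d cosθ + r)/(d² + r² + 2dr cosθ).
d² + r² + 2dr cosθ = |CA|² = 0.114109 m²;  d cosθ + r = +0.085579 m.
|ω_lever| = |0.1286·11.09·+0.085579| / 0.114109 = 1.0696 rad/s.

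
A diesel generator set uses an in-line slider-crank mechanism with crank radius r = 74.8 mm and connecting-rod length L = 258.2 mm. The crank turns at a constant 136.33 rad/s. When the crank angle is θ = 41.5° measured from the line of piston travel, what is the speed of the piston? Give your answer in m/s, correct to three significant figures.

8.25

ω = 136.3 rad/s
For an in-line slider-crank, x = r cosθ + √(L² − r² sin²θ), so v = −rω sinθ·[1 + r cosθ/√(L² − r² sin²θ)].
With r = 0.0748 m, L = 0.2582 m, θ = 41.5°: √(L² − r² sin²θ) = 0.2534 m.
v = −0.0748·136.3·0.66262·[1 + 0.0748·0.74896/0.2534] = -8.2509 m/s.
|v| = 8.2509 m/s.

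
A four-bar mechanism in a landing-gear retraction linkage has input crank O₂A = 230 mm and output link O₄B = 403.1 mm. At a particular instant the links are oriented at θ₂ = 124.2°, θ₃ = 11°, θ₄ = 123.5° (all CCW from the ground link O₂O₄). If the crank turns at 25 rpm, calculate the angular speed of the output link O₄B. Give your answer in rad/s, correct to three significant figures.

ω₂ = 2.618 rad/s (from 25 rpm).
Differentiating the loop-closure r₂e^{iθ₂}+r₃e^{iθ₃}=r₁+r₄e^{iθ₄} gives r₂ω₂e^{iθ₂}+r₃ω₃e^{iθ₃}=r₄ω₄e^{iθ₄}.
Eliminating the other unknown: ω₄ = r₂ω₂ sin(θ₂−θ₃) / [r₄ sin(θ₄−θ₃)].
Numerator sine = +0.91914; denominator sine = +0.92388.
Result = 0.23·2.618·(+0.91914) / (0.4031·(+0.92388)) = +1.4861 rad/s; magnitude 1.4861 rad/s.

1.49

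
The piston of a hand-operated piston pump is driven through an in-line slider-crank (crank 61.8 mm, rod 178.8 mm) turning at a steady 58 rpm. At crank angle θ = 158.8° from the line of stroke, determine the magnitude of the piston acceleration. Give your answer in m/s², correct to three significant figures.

1.53

ω = 2π·58/60 = 6.074 rad/s
x(θ) = r cosθ + √(L² − r² sin²θ); with ω constant, a = ω²·d²x/dθ².
d²x/dθ² = −r cosθ − r²(cos2θ)/√u − r⁴ sin²2θ/(4u^{3/2}),  u = L² − r² sin²θ = 0.03147 m².
Substituting r = 0.0618 m, L = 0.1788 m, θ = 158.8°: d²x/dθ² = +0.041422 m.
a = ω²·d²x/dθ² = (6.074)²·(+0.041422) = +1.5281 m/s²;  |a| = 1.5281 m/s².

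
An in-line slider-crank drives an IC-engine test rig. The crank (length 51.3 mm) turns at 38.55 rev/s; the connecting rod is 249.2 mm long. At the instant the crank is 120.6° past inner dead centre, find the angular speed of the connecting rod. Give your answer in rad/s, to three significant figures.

ω = 242.2 rad/s (converted from 38.55 rev/s).
The rod makes angle φ with the slider axis where L sinφ = r sinθ; differentiating, L cosφ·φ̇ = r ω cosθ.
L cosφ = √(L² − r² sin²θ) = 0.24526 m.
|ω_rod| = r ω |cosθ| / √(L² − r² sin²θ) = 0.0513·242.2·0.50904/0.24526 = 25.79 rad/s.

25.8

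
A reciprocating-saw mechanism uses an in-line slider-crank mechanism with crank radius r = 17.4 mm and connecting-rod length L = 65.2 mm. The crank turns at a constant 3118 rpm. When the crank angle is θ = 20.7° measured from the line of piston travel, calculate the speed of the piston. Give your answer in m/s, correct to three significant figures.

2.51

ω = 2π·3118/60 = 326.5 rad/s
For an in-line slider-crank, x = r cosθ + √(L² − r² sin²θ), so v = −rω sinθ·[1 + r cosθ/√(L² − r² sin²θ)].
With r = 0.0174 m, L = 0.0652 m, θ = 20.7°: √(L² − r² sin²θ) = 0.064909 m.
v = −0.0174·326.5·0.35347·[1 + 0.0174·0.93544/0.064909] = -2.5118 m/s.
|v| = 2.5118 m/s.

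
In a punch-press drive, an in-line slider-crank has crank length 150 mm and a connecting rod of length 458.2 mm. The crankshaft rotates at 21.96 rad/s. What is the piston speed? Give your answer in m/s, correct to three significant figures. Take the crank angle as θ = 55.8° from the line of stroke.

ω = 21.96 rad/s
For an in-line slider-crank, x = r cosθ + √(L² − r² sin²θ), so v = −rω sinθ·[1 + r cosθ/√(L² − r² sin²θ)].
With r = 0.15 m, L = 0.4582 m, θ = 55.8°: √(L² − r² sin²θ) = 0.44108 m.
v = −0.15·21.96·0.82708·[1 + 0.15·0.56208/0.44108] = -3.2452 m/s.
|v| = 3.2452 m/s.

3.25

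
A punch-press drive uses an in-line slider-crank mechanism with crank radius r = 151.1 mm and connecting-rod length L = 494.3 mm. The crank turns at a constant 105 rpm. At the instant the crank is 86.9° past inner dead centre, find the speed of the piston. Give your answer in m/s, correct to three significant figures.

ω = 2π·105/60 = 11 rad/s
For an in-line slider-crank, x = r cosθ + √(L² − r² sin²θ), so v = −rω sinθ·[1 + r cosθ/√(L² − r² sin²θ)].
With r = 0.1511 m, L = 0.4943 m, θ = 86.9°: √(L² − r² sin²θ) = 0.47071 m.
v = −0.1511·11·0.99854·[1 + 0.1511·0.05408/0.47071] = -1.6878 m/s.
|v| = 1.6878 m/s.

1.69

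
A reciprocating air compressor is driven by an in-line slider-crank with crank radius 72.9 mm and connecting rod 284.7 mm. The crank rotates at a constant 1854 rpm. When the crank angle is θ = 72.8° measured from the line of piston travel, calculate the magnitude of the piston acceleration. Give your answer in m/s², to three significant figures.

ω = 2π·1854/60 = 194.2 rad/s
x(θ) = r cosθ + √(L² − r² sin²θ); with ω constant, a = ω²·d²x/dθ².
d²x/dθ² = −r cosθ − r²(cos2θ)/√u − r⁴ sin²2θ/(4u^{3/2}),  u = L² − r² sin²θ = 0.0762044 m².
Substituting r = 0.0729 m, L = 0.2847 m, θ = 72.8°: d²x/dθ² = -0.0057796 m.
a = ω²·d²x/dθ² = (194.2)²·(-0.0057796) = -217.86 m/s²;  |a| = 217.86 m/s².

218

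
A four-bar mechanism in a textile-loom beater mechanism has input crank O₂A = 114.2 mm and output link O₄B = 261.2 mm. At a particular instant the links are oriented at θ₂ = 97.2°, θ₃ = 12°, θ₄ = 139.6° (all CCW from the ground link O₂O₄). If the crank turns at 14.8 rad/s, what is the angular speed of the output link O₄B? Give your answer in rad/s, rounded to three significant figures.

ω₂ = 14.8 rad/s
Differentiating the loop-closure r₂e^{iθ₂}+r₃e^{iθ₃}=r₁+r₄e^{iθ₄} gives r₂ω₂e^{iθ₂}+r₃ω₃e^{iθ₃}=r₄ω₄e^{iθ₄}.
Eliminating the other unknown: ω₄ = r₂ω₂ sin(θ₂−θ₃) / [r₄ sin(θ₄−θ₃)].
Numerator sine = +0.99649; denominator sine = +0.79229.
Result = 0.1142·14.8·(+0.99649) / (0.2612·(+0.79229)) = +8.1385 rad/s; magnitude 8.1385 rad/s.

8.14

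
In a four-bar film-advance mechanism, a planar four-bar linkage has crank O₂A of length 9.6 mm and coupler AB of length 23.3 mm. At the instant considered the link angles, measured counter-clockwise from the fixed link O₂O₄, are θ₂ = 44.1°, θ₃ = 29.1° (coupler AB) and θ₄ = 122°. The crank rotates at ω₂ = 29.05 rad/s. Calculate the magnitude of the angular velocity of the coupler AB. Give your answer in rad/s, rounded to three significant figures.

11.7

ω₂ = 29.05 rad/s
Differentiating the loop-closure r₂e^{iθ₂}+r₃e^{iθ₃}=r₁+r₄e^{iθ₄} gives r₂ω₂e^{iθ₂}+r₃ω₃e^{iθ₃}=r₄ω₄e^{iθ₄}.
Eliminating the other unknown: ω₃ = r₂ω₂ sin(θ₄−θ₂) / [r₃ sin(θ₃−θ₄)].
Numerator sine = +0.97778; denominator sine = -0.99872.
Result = 0.0096·29.05·(+0.97778) / (0.0233·(-0.99872)) = -11.718 rad/s; magnitude 11.718 rad/s.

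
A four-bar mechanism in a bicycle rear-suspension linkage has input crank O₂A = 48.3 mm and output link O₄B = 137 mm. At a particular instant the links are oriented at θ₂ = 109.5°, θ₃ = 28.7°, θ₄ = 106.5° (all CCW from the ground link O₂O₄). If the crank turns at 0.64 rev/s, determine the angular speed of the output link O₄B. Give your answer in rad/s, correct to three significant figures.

1.43

ω₂ = 4.021 rad/s (from 0.64 rev/s).
Differentiating the loop-closure r₂e^{iθ₂}+r₃e^{iθ₃}=r₁+r₄e^{iθ₄} gives r₂ω₂e^{iθ₂}+r₃ω₃e^{iθ₃}=r₄ω₄e^{iθ₄}.
Eliminating the other unknown: ω₄ = r₂ω₂ sin(θ₂−θ₃) / [r₄ sin(θ₄−θ₃)].
Numerator sine = +0.98714; denominator sine = +0.97742.
Result = 0.0483·4.021·(+0.98714) / (0.137·(+0.97742)) = +1.4318 rad/s; magnitude 1.4318 rad/s.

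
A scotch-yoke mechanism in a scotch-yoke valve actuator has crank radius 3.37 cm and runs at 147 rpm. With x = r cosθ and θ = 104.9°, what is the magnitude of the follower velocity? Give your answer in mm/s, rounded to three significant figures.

ω = 15.39 rad/s (from 147 rpm).
x = r cosθ ⇒ ẋ = −rω sinθ.
|v| = rω|sinθ| = 0.0337·15.39·|sin 104.9°| = 0.50133 m/s = 501.33 mm/s.

501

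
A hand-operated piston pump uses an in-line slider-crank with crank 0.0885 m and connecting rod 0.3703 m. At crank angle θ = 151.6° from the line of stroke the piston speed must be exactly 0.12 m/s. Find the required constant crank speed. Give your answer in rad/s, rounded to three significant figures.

For an in-line slider-crank, |v_piston| = rω|sinθ|·[1 + r cosθ/√(L² − r² sin²θ)].
With r = 0.0885 m, L = 0.3703 m, θ = 151.6°: the bracketed kinematic factor |dx/dθ| = 0.033186 m.
ω = v/|dx/dθ| = 0.12/0.033186 = 3.616 rad/s.

3.62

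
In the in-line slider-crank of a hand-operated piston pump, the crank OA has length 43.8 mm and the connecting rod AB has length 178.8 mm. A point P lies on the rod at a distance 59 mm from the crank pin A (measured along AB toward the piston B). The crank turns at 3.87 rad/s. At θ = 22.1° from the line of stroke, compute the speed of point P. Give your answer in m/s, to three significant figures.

ω = 3.87 rad/s.  Crank-pin speed |V_A| = rω = 0.16951 m/s, perpendicular to OA.
Rod angle: sinφ = −(r/L) sinθ ⇒ φ = -5.288°; ω_rod = −rω cosθ/√(L²−r²sin²θ) = -0.88212 rad/s.
V_P = V_A + ω_rod × AP, with AP = 0.059 m along the rod.
Components: V_Px = −rω sinθ − a·ω_rod·sinφ = -0.068569 m/s;  V_Py = rω cosθ + a·ω_rod·cosφ = +0.10523 m/s.
|V_P| = √(V_Px² + V_Py²) = 0.1256 m/s.

0.126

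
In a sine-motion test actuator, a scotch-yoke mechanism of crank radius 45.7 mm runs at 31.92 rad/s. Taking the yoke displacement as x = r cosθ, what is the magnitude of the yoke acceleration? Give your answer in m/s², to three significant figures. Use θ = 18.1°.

44.3

ω = 31.92 rad/s
x = r cosθ ⇒ ẍ = −rω² cosθ (ω constant).
|a| = rω²|cosθ| = 0.0457·(31.92)²·|cos 18.1°| = 44.259 m/s².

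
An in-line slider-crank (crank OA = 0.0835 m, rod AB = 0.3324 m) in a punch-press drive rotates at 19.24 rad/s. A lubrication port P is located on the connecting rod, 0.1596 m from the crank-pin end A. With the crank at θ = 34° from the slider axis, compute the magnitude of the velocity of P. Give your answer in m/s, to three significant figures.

ω = 19.24 rad/s.  Crank-pin speed |V_A| = rω = 1.6065 m/s, perpendicular to OA.
Rod angle: sinφ = −(r/L) sinθ ⇒ φ = -8.075°; ω_rod = −rω cosθ/√(L²−r²sin²θ) = -4.047 rad/s.
V_P = V_A + ω_rod × AP, with AP = 0.1596 m along the rod.
Components: V_Px = −rω sinθ − a·ω_rod·sinφ = -0.9891 m/s;  V_Py = rω cosθ + a·ω_rod·cosφ = +0.69239 m/s.
|V_P| = √(V_Px² + V_Py²) = 1.2074 m/s.

1.21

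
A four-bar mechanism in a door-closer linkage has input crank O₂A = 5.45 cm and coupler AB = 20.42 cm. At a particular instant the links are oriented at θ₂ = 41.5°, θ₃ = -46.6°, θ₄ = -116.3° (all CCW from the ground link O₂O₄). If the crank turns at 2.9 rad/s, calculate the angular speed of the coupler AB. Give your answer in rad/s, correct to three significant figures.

ω₂ = 2.9 rad/s
Differentiating the loop-closure r₂e^{iθ₂}+r₃e^{iθ₃}=r₁+r₄e^{iθ₄} gives r₂ω₂e^{iθ₂}+r₃ω₃e^{iθ₃}=r₄ω₄e^{iθ₄}.
Eliminating the other unknown: ω₃ = r₂ω₂ sin(θ₄−θ₂) / [r₃ sin(θ₃−θ₄)].
Numerator sine = -0.37784; denominator sine = +0.93789.
Result = 0.0545·2.9·(-0.37784) / (0.2042·(+0.93789)) = -0.31181 rad/s; magnitude 0.31181 rad/s.

0.312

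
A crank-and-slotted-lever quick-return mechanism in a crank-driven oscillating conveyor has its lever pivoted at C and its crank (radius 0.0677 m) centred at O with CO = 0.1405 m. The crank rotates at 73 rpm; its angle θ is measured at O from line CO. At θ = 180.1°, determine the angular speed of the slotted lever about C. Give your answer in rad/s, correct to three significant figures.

ω = 7.645 rad/s (from 73 rpm).
Crank pin A relative to C: A = (d + r cosθ, r sinθ); lever angle φ = atan2(r sinθ, d + r cosθ).
Differentiating tanφ: φ̇ = rω(d cosθ + r)/(d² + r² + 2dr cosθ).
d² + r² + 2dr cosθ = |CA|² = 0.00529987 m²;  d cosθ + r = -0.0728 m.
|ω_lever| = |0.0677·7.645·-0.0728| / 0.00529987 = 7.1089 rad/s.

7.11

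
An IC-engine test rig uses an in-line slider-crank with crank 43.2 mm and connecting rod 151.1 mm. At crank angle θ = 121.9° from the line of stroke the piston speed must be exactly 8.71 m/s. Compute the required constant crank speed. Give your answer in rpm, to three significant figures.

2690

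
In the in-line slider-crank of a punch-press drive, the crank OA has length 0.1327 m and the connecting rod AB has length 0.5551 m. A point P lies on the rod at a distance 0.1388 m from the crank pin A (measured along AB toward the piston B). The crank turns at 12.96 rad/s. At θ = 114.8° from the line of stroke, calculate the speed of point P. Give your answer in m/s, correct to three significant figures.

ω = 12.96 rad/s.  Crank-pin speed |V_A| = rω = 1.7198 m/s, perpendicular to OA.
Rod angle: sinφ = −(r/L) sinθ ⇒ φ = -12.533°; ω_rod = −rω cosθ/√(L²−r²sin²θ) = +1.3313 rad/s.
V_P = V_A + ω_rod × AP, with AP = 0.1388 m along the rod.
Components: V_Px = −rω sinθ − a·ω_rod·sinφ = -1.5211 m/s;  V_Py = rω cosθ + a·ω_rod·cosφ = -0.541 m/s.
|V_P| = √(V_Px² + V_Py²) = 1.6144 m/s.

1.61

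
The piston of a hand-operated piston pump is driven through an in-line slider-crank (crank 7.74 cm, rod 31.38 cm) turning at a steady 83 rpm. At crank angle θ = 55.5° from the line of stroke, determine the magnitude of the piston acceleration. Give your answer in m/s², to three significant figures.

2.80

ω = 2π·83/60 = 8.692 rad/s
x(θ) = r cosθ + √(L² − r² sin²θ); with ω constant, a = ω²·d²x/dθ².
d²x/dθ² = −r cosθ − r²(cos2θ)/√u − r⁴ sin²2θ/(4u^{3/2}),  u = L² − r² sin²θ = 0.0944016 m².
Substituting r = 0.0774 m, L = 0.3138 m, θ = 55.5°: d²x/dθ² = -0.037122 m.
a = ω²·d²x/dθ² = (8.692)²·(-0.037122) = -2.8044 m/s²;  |a| = 2.8044 m/s².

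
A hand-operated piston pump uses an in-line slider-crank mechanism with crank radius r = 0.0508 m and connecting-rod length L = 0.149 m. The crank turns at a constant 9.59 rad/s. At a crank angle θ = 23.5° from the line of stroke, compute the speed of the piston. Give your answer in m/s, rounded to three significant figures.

0.256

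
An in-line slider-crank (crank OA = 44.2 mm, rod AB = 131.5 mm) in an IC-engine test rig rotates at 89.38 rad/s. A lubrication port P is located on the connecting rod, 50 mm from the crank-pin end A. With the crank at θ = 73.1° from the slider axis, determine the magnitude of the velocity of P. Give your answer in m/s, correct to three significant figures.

ω = 89.38 rad/s.  Crank-pin speed |V_A| = rω = 3.9506 m/s, perpendicular to OA.
Rod angle: sinφ = −(r/L) sinθ ⇒ φ = -18.760°; ω_rod = −rω cosθ/√(L²−r²sin²θ) = -9.2234 rad/s.
V_P = V_A + ω_rod × AP, with AP = 0.05 m along the rod.
Components: V_Px = −rω sinθ − a·ω_rod·sinφ = -3.9283 m/s;  V_Py = rω cosθ + a·ω_rod·cosφ = +0.71178 m/s.
|V_P| = √(V_Px² + V_Py²) = 3.9923 m/s.

3.99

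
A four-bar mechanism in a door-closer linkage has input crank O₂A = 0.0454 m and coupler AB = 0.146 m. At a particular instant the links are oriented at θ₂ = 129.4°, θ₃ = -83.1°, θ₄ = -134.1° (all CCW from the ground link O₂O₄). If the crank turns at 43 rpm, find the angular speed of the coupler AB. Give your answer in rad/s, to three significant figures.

1.79

ω₂ = 4.503 rad/s (from 43 rpm).
Differentiating the loop-closure r₂e^{iθ₂}+r₃e^{iθ₃}=r₁+r₄e^{iθ₄} gives r₂ω₂e^{iθ₂}+r₃ω₃e^{iθ₃}=r₄ω₄e^{iθ₄}.
Eliminating the other unknown: ω₃ = r₂ω₂ sin(θ₄−θ₂) / [r₃ sin(θ₃−θ₄)].
Numerator sine = +0.99357; denominator sine = +0.77715.
Result = 0.0454·4.503·(+0.99357) / (0.146·(+0.77715)) = +1.7902 rad/s; magnitude 1.7902 rad/s.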